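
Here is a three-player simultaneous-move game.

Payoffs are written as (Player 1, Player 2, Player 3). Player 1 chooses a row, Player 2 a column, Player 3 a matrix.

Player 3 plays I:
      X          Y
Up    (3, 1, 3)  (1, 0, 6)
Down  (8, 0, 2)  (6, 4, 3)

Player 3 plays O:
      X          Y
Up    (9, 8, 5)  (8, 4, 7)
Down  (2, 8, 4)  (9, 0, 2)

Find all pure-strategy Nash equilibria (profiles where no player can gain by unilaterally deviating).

Mark each player's best response to every combination of opponents' strategies; a profile where every player is best-responding is a pure Nash equilibrium.
Player 1 against (X, I): payoffs 3, 8 → best response Down.
Player 1 against (X, O): payoffs 9, 2 → best response Up.
Player 1 against (Y, I): payoffs 1, 6 → best response Down.
Player 1 against (Y, O): payoffs 8, 9 → best response Down.
Player 2 against (Up, I): payoffs 1, 0 → best response X.
Player 2 against (Up, O): payoffs 8, 4 → best response X.
Player 2 against (Down, I): payoffs 0, 4 → best response Y.
Player 2 against (Down, O): payoffs 8, 0 → best response X.
Player 3 against (Up, X): payoffs 3, 5 → best response O.
Player 3 against (Up, Y): payoffs 6, 7 → best response O.
Player 3 against (Down, X): payoffs 2, 4 → best response O.
Player 3 against (Down, Y): payoffs 3, 2 → best response I.
Mutual best responses: (Up, X, O); (Down, Y, I).

The pure Nash equilibria are (Up, X, O); (Down, Y, I).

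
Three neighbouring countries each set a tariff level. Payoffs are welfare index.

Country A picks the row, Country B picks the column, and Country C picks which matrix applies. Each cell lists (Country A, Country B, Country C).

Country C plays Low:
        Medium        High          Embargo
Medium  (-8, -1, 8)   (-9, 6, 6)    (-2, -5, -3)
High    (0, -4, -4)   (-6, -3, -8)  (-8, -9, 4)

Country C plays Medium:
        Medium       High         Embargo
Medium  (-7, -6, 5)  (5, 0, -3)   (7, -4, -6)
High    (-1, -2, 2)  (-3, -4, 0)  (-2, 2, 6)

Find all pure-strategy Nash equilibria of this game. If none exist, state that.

Mark each player's best response to every combination of opponents' strategies; a profile where every player is best-responding is a pure Nash equilibrium.
Country A against (Medium, Low): payoffs -8, 0 → best response High.
Country A against (Medium, Medium): payoffs -7, -1 → best response High.
Country A against (High, Low): payoffs -9, -6 → best response High.
Country A against (High, Medium): payoffs 5, -3 → best response Medium.
Country A against (Embargo, Low): payoffs -2, -8 → best response Medium.
Country A against (Embargo, Medium): payoffs 7, -2 → best response Medium.
Country B against (Medium, Low): payoffs -1, 6, -5 → best response High.
Country B against (Medium, Medium): payoffs -6, 0, -4 → best response High.
Country B against (High, Low): payoffs -4, -3, -9 → best response High.
Country B against (High, Medium): payoffs -2, -4, 2 → best response Embargo.
Country C against (Medium, Medium): payoffs 8, 5 → best response Low.
Country C against (Medium, High): payoffs 6, -3 → best response Low.
Country C against (Medium, Embargo): payoffs -3, -6 → best response Low.
Country C against (High, Medium): payoffs -4, 2 → best response Medium.
Country C against (High, High): payoffs -8, 0 → best response Medium.
Country C against (High, Embargo): payoffs 4, 6 → best response Medium.
No profile is a mutual best response for all players.

There is no pure-strategy Nash equilibrium.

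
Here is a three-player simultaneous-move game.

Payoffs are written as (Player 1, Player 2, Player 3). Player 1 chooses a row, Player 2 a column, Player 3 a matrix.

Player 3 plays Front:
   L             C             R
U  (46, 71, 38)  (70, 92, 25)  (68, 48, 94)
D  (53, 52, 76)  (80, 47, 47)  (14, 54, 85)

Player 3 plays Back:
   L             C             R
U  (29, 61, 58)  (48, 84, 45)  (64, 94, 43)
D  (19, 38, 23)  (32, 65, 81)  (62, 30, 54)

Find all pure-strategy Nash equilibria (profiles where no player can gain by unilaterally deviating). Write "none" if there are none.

For each player, find the best response to each opponent profile; mutual best responses are the pure NE.
Player 1 against (L, Front): payoffs 46, 53 → best response D.
Player 1 against (L, Back): payoffs 29, 19 → best response U.
Player 1 against (C, Front): payoffs 70, 80 → best response D.
Player 1 against (C, Back): payoffs 48, 32 → best response U.
Player 1 against (R, Front): payoffs 68, 14 → best response U.
Player 1 against (R, Back): payoffs 64, 62 → best response U.
Player 2 against (U, Front): payoffs 71, 92, 48 → best response C.
Player 2 against (U, Back): payoffs 61, 84, 94 → best response R.
Player 2 against (D, Front): payoffs 52, 47, 54 → best response R.
Player 2 against (D, Back): payoffs 38, 65, 30 → best response C.
Player 3 against (U, L): payoffs 38, 58 → best response Back.
Player 3 against (U, C): payoffs 25, 45 → best response Back.
Player 3 against (U, R): payoffs 94, 43 → best response Front.
Player 3 against (D, L): payoffs 76, 23 → best response Front.
Player 3 against (D, C): payoffs 47, 81 → best response Back.
Player 3 against (D, R): payoffs 85, 54 → best response Front.
No profile is a mutual best response for all players.

This game has no pure Nash equilibrium.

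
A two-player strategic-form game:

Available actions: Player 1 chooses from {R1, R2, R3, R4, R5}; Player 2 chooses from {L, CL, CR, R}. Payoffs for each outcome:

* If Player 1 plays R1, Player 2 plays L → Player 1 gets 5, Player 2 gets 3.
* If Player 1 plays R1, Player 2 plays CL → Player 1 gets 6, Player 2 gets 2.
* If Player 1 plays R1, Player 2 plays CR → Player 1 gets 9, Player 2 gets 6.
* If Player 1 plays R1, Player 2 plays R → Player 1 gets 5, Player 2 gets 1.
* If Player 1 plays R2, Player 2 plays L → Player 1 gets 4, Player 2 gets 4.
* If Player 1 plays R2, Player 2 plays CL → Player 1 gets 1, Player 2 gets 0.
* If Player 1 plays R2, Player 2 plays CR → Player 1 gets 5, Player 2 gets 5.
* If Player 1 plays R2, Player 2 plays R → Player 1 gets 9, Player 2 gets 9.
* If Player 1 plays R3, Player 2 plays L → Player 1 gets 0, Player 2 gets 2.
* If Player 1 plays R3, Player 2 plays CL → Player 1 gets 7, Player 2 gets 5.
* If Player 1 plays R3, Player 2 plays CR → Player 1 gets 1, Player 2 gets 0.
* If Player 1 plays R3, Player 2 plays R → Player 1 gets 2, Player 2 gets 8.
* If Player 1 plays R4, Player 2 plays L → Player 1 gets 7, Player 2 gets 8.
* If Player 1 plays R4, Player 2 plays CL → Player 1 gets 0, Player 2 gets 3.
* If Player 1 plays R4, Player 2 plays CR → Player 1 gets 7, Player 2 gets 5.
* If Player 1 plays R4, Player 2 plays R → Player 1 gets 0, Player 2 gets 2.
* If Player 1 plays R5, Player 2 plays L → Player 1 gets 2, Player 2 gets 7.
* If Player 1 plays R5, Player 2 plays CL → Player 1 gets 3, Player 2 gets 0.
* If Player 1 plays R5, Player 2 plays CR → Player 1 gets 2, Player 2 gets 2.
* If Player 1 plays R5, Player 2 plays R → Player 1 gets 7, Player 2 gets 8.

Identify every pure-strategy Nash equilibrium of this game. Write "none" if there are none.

For each player, find the best response to each opponent profile; mutual best responses are the pure NE.
Player 1 against L: payoffs 5, 4, 0, 7, 2 → best response R4.
Player 1 against CL: payoffs 6, 1, 7, 0, 3 → best response R3.
Player 1 against CR: payoffs 9, 5, 1, 7, 2 → best response R1.
Player 1 against R: payoffs 5, 9, 2, 0, 7 → best response R2.
Player 2 against R1: payoffs 3, 2, 6, 1 → best response CR.
Player 2 against R2: payoffs 4, 0, 5, 9 → best response R.
Player 2 against R3: payoffs 2, 5, 0, 8 → best response R.
Player 2 against R4: payoffs 8, 3, 5, 2 → best response L.
Player 2 against R5: payoffs 7, 0, 2, 8 → best response R.
Mutual best responses: (R1, CR); (R2, R); (R4, L).

The pure Nash equilibria are (R1, CR); (R2, R); (R4, L).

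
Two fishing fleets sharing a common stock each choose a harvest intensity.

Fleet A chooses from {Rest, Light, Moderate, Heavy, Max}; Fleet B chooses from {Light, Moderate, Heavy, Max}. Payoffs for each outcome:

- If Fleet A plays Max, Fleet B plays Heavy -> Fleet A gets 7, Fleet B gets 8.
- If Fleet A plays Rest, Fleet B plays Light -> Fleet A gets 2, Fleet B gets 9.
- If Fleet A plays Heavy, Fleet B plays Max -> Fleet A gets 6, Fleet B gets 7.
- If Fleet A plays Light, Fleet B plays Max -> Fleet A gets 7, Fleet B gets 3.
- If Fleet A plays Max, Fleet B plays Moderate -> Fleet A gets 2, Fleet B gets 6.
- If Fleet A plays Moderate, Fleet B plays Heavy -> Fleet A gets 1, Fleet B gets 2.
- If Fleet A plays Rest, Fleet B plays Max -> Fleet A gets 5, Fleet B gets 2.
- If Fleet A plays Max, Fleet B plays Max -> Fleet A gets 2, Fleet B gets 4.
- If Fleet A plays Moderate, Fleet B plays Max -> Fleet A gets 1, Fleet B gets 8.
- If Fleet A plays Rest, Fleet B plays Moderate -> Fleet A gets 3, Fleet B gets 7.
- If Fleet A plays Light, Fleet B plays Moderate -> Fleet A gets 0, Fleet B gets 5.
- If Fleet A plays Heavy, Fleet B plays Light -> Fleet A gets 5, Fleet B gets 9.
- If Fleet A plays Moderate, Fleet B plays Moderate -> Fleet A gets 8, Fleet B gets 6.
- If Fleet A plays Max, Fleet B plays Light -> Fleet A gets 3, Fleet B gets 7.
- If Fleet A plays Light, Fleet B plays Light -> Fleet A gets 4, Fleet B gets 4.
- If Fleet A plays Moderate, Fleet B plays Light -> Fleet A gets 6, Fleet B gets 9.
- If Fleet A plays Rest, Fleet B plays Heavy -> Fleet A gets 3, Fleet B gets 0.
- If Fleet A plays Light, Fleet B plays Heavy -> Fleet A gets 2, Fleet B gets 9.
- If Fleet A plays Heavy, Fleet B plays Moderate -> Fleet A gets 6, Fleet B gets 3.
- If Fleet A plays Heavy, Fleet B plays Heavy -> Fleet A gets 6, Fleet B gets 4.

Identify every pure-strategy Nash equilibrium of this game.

(Moderate, Light) and (Max, Heavy)

Fleet A against Light: payoffs 2, 4, 6, 5, 3 → best response Moderate.
Fleet A against Moderate: payoffs 3, 0, 8, 6, 2 → best response Moderate.
Fleet A against Heavy: payoffs 3, 2, 1, 6, 7 → best response Max.
Fleet A against Max: payoffs 5, 7, 1, 6, 2 → best response Light.
Fleet B against Rest: payoffs 9, 7, 0, 2 → best response Light.
Fleet B against Light: payoffs 4, 5, 9, 3 → best response Heavy.
Fleet B against Moderate: payoffs 9, 6, 2, 8 → best response Light.
Fleet B against Heavy: payoffs 9, 3, 4, 7 → best response Light.
Fleet B against Max: payoffs 7, 6, 8, 4 → best response Heavy.
Mutual best responses: (Moderate, Light); (Max, Heavy).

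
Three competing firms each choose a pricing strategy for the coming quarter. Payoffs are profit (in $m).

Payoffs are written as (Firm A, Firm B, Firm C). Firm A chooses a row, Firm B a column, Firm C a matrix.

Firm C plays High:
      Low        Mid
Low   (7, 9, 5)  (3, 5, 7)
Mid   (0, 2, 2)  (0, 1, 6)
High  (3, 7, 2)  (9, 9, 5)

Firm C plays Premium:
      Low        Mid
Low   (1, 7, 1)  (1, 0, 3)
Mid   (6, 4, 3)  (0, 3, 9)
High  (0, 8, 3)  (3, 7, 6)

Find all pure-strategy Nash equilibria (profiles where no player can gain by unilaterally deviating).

Pure-strategy Nash equilibria: (Low, Low, High), (Mid, Low, Premium)

Mark each player's best response to every combination of opponents' strategies; a profile where every player is best-responding is a pure Nash equilibrium.
Firm A against (Low, High): payoffs 7, 0, 3 → best response Low.
Firm A against (Low, Premium): payoffs 1, 6, 0 → best response Mid.
Firm A against (Mid, High): payoffs 3, 0, 9 → best response High.
Firm A against (Mid, Premium): payoffs 1, 0, 3 → best response High.
Firm B against (Low, High): payoffs 9, 5 → best response Low.
Firm B against (Low, Premium): payoffs 7, 0 → best response Low.
Firm B against (Mid, High): payoffs 2, 1 → best response Low.
Firm B against (Mid, Premium): payoffs 4, 3 → best response Low.
Firm B against (High, High): payoffs 7, 9 → best response Mid.
Firm B against (High, Premium): payoffs 8, 7 → best response Low.
Firm C against (Low, Low): payoffs 5, 1 → best response High.
Firm C against (Low, Mid): payoffs 7, 3 → best response High.
Firm C against (Mid, Low): payoffs 2, 3 → best response Premium.
Firm C against (Mid, Mid): payoffs 6, 9 → best response Premium.
Firm C against (High, Low): payoffs 2, 3 → best response Premium.
Firm C against (High, Mid): payoffs 5, 6 → best response Premium.
Mutual best responses: (Low, Low, High); (Mid, Low, Premium).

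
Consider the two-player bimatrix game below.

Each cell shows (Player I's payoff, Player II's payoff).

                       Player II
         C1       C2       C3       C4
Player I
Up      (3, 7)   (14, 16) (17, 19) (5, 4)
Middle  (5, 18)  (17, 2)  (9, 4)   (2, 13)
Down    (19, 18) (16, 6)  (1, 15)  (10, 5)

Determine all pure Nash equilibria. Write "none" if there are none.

Check each profile: it is a Nash equilibrium iff no player can strictly gain by switching unilaterally.
(Up, C1): Player I can switch to Middle (3 → 5). Not NE.
(Up, C2): Player I can switch to Middle (14 → 17). Not NE.
(Up, C3): Player I gets 17, best alternative 9; Player II gets 19, best alternative 16. No profitable deviation — NE.
(Up, C4): Player I can switch to Down (5 → 10). Not NE.
(Middle, C1): Player I can switch to Down (5 → 19). Not NE.
(Middle, C2): Player II can switch to C1 (2 → 18). Not NE.
(Middle, C3): Player I can switch to Up (9 → 17). Not NE.
(Middle, C4): Player I can switch to Up (2 → 5). Not NE.
(Down, C1): Player I gets 19, best alternative 5; Player II gets 18, best alternative 15. No profitable deviation — NE.
(Down, C2): Player I can switch to Middle (16 → 17). Not NE.
(Down, C3): Player I can switch to Up (1 → 17). Not NE.
(Down, C4): Player II can switch to C1 (5 → 18). Not NE.

(Up, C3) and (Down, C1)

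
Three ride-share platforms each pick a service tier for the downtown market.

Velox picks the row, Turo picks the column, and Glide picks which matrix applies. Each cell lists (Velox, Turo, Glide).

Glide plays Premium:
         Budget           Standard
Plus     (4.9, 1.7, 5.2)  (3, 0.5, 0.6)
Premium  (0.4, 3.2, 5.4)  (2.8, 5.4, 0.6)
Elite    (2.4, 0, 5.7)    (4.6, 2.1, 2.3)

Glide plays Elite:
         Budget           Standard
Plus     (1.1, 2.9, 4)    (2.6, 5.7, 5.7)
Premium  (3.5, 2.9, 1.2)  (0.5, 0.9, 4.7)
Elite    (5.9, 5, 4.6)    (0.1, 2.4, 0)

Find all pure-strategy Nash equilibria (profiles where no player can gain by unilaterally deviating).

(Plus, Budget, Premium) and (Plus, Standard, Elite) and (Elite, Standard, Premium)

Velox against (Budget, Premium): payoffs 4.9, 0.4, 2.4 → best response Plus.
Velox against (Budget, Elite): payoffs 1.1, 3.5, 5.9 → best response Elite.
Velox against (Standard, Premium): payoffs 3, 2.8, 4.6 → best response Elite.
Velox against (Standard, Elite): payoffs 2.6, 0.5, 0.1 → best response Plus.
Turo against (Plus, Premium): payoffs 1.7, 0.5 → best response Budget.
Turo against (Plus, Elite): payoffs 2.9, 5.7 → best response Standard.
Turo against (Premium, Premium): payoffs 3.2, 5.4 → best response Standard.
Turo against (Premium, Elite): payoffs 2.9, 0.9 → best response Budget.
Turo against (Elite, Premium): payoffs 0, 2.1 → best response Standard.
Turo against (Elite, Elite): payoffs 5, 2.4 → best response Budget.
Glide against (Plus, Budget): payoffs 5.2, 4 → best response Premium.
Glide against (Plus, Standard): payoffs 0.6, 5.7 → best response Elite.
Glide against (Premium, Budget): payoffs 5.4, 1.2 → best response Premium.
Glide against (Premium, Standard): payoffs 0.6, 4.7 → best response Elite.
Glide against (Elite, Budget): payoffs 5.7, 4.6 → best response Premium.
Glide against (Elite, Standard): payoffs 2.3, 0 → best response Premium.
Mutual best responses: (Plus, Budget, Premium); (Plus, Standard, Elite); (Elite, Standard, Premium).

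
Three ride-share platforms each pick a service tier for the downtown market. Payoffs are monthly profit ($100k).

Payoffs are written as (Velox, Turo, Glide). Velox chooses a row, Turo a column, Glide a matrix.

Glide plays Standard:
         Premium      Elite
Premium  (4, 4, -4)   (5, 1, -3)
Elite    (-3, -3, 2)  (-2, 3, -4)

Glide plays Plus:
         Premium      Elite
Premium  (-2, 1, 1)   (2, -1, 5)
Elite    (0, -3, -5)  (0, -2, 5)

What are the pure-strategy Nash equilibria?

This game has no pure Nash equilibrium.

Velox against (Premium, Standard): payoffs 4, -3 → best response Premium.
Velox against (Premium, Plus): payoffs -2, 0 → best response Elite.
Velox against (Elite, Standard): payoffs 5, -2 → best response Premium.
Velox against (Elite, Plus): payoffs 2, 0 → best response Premium.
Turo against (Premium, Standard): payoffs 4, 1 → best response Premium.
Turo against (Premium, Plus): payoffs 1, -1 → best response Premium.
Turo against (Elite, Standard): payoffs -3, 3 → best response Elite.
Turo against (Elite, Plus): payoffs -3, -2 → best response Elite.
Glide against (Premium, Premium): payoffs -4, 1 → best response Plus.
Glide against (Premium, Elite): payoffs -3, 5 → best response Plus.
Glide against (Elite, Premium): payoffs 2, -5 → best response Standard.
Glide against (Elite, Elite): payoffs -4, 5 → best response Plus.
No profile is a mutual best response for all players.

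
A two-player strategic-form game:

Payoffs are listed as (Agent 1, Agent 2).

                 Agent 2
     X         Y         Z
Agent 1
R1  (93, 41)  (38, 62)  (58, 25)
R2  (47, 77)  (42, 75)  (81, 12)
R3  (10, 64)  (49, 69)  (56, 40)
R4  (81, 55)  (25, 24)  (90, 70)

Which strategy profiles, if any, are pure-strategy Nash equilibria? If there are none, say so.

Pure-strategy Nash equilibria: (R3, Y), (R4, Z)

(R1, X): Agent 2 can switch to Y (41 → 62). Not NE.
(R1, Y): Agent 1 can switch to R2 (38 → 42). Not NE.
(R1, Z): Agent 1 can switch to R2 (58 → 81). Not NE.
(R2, X): Agent 1 can switch to R1 (47 → 93). Not NE.
(R2, Y): Agent 1 can switch to R3 (42 → 49). Not NE.
(R2, Z): Agent 1 can switch to R4 (81 → 90). Not NE.
(R3, Y): Agent 1 gets 49, best alternative 42; Agent 2 gets 69, best alternative 64. No profitable deviation — NE.
(R4, Z): Agent 1 gets 90, best alternative 81; Agent 2 gets 70, best alternative 55. No profitable deviation — NE.
(The remaining 4 profiles each have a profitable deviation by the same check.)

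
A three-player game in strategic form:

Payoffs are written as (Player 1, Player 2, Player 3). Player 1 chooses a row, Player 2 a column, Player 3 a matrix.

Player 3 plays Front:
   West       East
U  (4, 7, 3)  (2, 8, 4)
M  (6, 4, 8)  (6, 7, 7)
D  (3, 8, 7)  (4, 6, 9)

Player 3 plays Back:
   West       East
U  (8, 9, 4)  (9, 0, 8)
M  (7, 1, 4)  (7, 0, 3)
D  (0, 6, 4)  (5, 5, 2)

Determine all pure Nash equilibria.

Pure-strategy Nash equilibria: (U, West, Back), (M, East, Front)

Player 1 against (West, Front): payoffs 4, 6, 3 → best response M.
Player 1 against (West, Back): payoffs 8, 7, 0 → best response U.
Player 1 against (East, Front): payoffs 2, 6, 4 → best response M.
Player 1 against (East, Back): payoffs 9, 7, 5 → best response U.
Player 2 against (U, Front): payoffs 7, 8 → best response East.
Player 2 against (U, Back): payoffs 9, 0 → best response West.
Player 2 against (M, Front): payoffs 4, 7 → best response East.
Player 2 against (M, Back): payoffs 1, 0 → best response West.
Player 2 against (D, Front): payoffs 8, 6 → best response West.
Player 2 against (D, Back): payoffs 6, 5 → best response West.
Player 3 against (U, West): payoffs 3, 4 → best response Back.
Player 3 against (U, East): payoffs 4, 8 → best response Back.
Player 3 against (M, West): payoffs 8, 4 → best response Front.
Player 3 against (M, East): payoffs 7, 3 → best response Front.
Player 3 against (D, West): payoffs 7, 4 → best response Front.
Player 3 against (D, East): payoffs 9, 2 → best response Front.
Mutual best responses: (U, West, Back); (M, East, Front).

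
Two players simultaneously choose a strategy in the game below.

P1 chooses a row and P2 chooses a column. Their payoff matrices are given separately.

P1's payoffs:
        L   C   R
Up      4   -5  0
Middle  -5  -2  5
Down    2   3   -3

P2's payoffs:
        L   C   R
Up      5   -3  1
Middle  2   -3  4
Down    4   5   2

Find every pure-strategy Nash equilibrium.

Pure-strategy Nash equilibria: (Up, L) and (Middle, R) and (Down, C)

P1 against L: payoffs 4, -5, 2 → best response Up.
P1 against C: payoffs -5, -2, 3 → best response Down.
P1 against R: payoffs 0, 5, -3 → best response Middle.
P2 against Up: payoffs 5, -3, 1 → best response L.
P2 against Middle: payoffs 2, -3, 4 → best response R.
P2 against Down: payoffs 4, 5, 2 → best response C.
Mutual best responses: (Up, L); (Middle, R); (Down, C).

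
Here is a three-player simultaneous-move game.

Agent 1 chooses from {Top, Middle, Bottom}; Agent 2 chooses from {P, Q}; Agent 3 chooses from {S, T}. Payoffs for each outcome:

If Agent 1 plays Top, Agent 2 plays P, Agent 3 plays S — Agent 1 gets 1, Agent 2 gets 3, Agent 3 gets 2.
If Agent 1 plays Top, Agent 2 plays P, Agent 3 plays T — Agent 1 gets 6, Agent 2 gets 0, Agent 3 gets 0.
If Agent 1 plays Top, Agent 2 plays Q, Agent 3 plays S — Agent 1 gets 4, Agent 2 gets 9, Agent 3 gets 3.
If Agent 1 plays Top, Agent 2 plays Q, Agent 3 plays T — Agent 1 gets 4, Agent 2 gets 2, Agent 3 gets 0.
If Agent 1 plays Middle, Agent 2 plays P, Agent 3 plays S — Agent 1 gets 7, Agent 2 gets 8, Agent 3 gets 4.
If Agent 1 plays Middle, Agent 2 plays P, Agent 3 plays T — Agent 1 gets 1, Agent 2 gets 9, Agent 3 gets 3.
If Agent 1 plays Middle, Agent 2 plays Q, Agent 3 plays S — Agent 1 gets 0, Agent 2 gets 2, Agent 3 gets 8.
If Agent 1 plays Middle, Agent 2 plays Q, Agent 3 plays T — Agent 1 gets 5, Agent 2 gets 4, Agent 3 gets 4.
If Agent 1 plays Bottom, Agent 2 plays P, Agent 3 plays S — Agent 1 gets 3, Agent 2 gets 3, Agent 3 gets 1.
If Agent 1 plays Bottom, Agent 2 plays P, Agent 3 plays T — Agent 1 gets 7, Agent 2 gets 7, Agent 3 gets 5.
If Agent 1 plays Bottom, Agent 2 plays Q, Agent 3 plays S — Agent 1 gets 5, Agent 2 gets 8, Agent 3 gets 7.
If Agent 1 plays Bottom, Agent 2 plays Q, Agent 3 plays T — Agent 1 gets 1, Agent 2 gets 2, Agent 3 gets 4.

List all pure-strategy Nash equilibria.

The pure Nash equilibria are (Middle, P, S); (Bottom, P, T); (Bottom, Q, S).

For each strategy profile, look for a profitable unilateral deviation.
(Top, P, S): Agent 1 can switch to Middle (1 → 7). Not NE.
(Top, P, T): Agent 1 can switch to Bottom (6 → 7). Not NE.
(Top, Q, S): Agent 1 can switch to Bottom (4 → 5). Not NE.
(Top, Q, T): Agent 1 can switch to Middle (4 → 5). Not NE.
(Middle, P, S): Agent 1 gets 7, best alternative 3; Agent 2 gets 8, best alternative 2; Agent 3 gets 4, best alternative 3. No profitable deviation — NE.
(Middle, P, T): Agent 1 can switch to Top (1 → 6). Not NE.
(Middle, Q, S): Agent 1 can switch to Top (0 → 4). Not NE.
(Middle, Q, T): Agent 2 can switch to P (4 → 9). Not NE.
(Bottom, P, S): Agent 1 can switch to Middle (3 → 7). Not NE.
(Bottom, P, T): Agent 1 gets 7, best alternative 6; Agent 2 gets 7, best alternative 2; Agent 3 gets 5, best alternative 1. No profitable deviation — NE.
(Bottom, Q, S): Agent 1 gets 5, best alternative 4; Agent 2 gets 8, best alternative 3; Agent 3 gets 7, best alternative 4. No profitable deviation — NE.
(Bottom, Q, T): Agent 1 can switch to Top (1 → 4). Not NE.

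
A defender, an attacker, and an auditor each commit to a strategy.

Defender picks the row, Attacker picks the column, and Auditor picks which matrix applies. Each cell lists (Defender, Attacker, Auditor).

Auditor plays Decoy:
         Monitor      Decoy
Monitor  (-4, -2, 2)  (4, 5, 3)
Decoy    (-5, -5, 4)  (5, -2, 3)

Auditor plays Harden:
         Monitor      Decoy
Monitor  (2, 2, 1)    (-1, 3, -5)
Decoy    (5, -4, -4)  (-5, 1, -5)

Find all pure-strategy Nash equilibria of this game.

(Monitor, Monitor, Decoy): Attacker can switch to Decoy (-2 → 5). Not NE.
(Monitor, Monitor, Harden): Defender can switch to Decoy (2 → 5). Not NE.
(Monitor, Decoy, Decoy): Defender can switch to Decoy (4 → 5). Not NE.
(Monitor, Decoy, Harden): Auditor can switch to Decoy (-5 → 3). Not NE.
(Decoy, Monitor, Decoy): Defender can switch to Monitor (-5 → -4). Not NE.
(Decoy, Monitor, Harden): Attacker can switch to Decoy (-4 → 1). Not NE.
(Decoy, Decoy, Decoy): Defender gets 5, best alternative 4; Attacker gets -2, best alternative -5; Auditor gets 3, best alternative -5. No profitable deviation — NE.
(Decoy, Decoy, Harden): Defender can switch to Monitor (-5 → -1). Not NE.

(Decoy, Decoy, Decoy)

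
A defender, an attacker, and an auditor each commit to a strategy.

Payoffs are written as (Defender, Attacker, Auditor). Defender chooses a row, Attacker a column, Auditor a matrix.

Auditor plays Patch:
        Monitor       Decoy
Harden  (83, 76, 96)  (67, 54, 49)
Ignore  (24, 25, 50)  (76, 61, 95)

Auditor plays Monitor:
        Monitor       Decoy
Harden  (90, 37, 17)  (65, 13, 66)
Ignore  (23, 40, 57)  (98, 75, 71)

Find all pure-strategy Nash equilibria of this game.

(Harden, Monitor, Patch), (Ignore, Decoy, Patch)

(Harden, Monitor, Patch): Defender gets 83, best alternative 24; Attacker gets 76, best alternative 54; Auditor gets 96, best alternative 17. No profitable deviation — NE.
(Harden, Monitor, Monitor): Auditor can switch to Patch (17 → 96). Not NE.
(Harden, Decoy, Patch): Defender can switch to Ignore (67 → 76). Not NE.
(Harden, Decoy, Monitor): Defender can switch to Ignore (65 → 98). Not NE.
(Ignore, Monitor, Patch): Defender can switch to Harden (24 → 83). Not NE.
(Ignore, Monitor, Monitor): Defender can switch to Harden (23 → 90). Not NE.
(Ignore, Decoy, Patch): Defender gets 76, best alternative 67; Attacker gets 61, best alternative 25; Auditor gets 95, best alternative 71. No profitable deviation — NE.
(Ignore, Decoy, Monitor): Auditor can switch to Patch (71 → 95). Not NE.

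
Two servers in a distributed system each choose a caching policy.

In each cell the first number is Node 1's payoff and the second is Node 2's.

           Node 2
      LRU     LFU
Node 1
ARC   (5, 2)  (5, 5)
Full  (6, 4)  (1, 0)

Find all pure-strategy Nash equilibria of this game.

(ARC, LFU) and (Full, LRU)

(ARC, LRU): Node 1 can switch to Full (5 → 6). Not NE.
(ARC, LFU): Node 1 gets 5, best alternative 1; Node 2 gets 5, best alternative 2. No profitable deviation — NE.
(Full, LRU): Node 1 gets 6, best alternative 5; Node 2 gets 4, best alternative 0. No profitable deviation — NE.
(Full, LFU): Node 1 can switch to ARC (1 → 5). Not NE.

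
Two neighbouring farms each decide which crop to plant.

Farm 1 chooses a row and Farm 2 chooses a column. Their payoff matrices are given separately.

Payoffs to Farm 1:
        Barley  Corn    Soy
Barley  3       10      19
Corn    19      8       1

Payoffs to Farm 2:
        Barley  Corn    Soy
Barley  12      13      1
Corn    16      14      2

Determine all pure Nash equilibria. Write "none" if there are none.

(Barley, Corn), (Corn, Barley)

For each strategy profile, look for a profitable unilateral deviation.
(Barley, Barley): Farm 1 can switch to Corn (3 → 19). Not NE.
(Barley, Corn): Farm 1 gets 10, best alternative 8; Farm 2 gets 13, best alternative 12. No profitable deviation — NE.
(Barley, Soy): Farm 2 can switch to Barley (1 → 12). Not NE.
(Corn, Barley): Farm 1 gets 19, best alternative 3; Farm 2 gets 16, best alternative 14. No profitable deviation — NE.
(Corn, Corn): Farm 1 can switch to Barley (8 → 10). Not NE.
(Corn, Soy): Farm 1 can switch to Barley (1 → 19). Not NE.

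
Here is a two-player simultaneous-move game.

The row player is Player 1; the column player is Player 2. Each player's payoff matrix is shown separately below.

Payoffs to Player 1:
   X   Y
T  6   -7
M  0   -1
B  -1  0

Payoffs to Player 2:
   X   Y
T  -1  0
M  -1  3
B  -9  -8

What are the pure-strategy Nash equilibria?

Player 1 against X: payoffs 6, 0, -1 → best response T.
Player 1 against Y: payoffs -7, -1, 0 → best response B.
Player 2 against T: payoffs -1, 0 → best response Y.
Player 2 against M: payoffs -1, 3 → best response Y.
Player 2 against B: payoffs -9, -8 → best response Y.
Mutual best responses: (B, Y).

(B, Y)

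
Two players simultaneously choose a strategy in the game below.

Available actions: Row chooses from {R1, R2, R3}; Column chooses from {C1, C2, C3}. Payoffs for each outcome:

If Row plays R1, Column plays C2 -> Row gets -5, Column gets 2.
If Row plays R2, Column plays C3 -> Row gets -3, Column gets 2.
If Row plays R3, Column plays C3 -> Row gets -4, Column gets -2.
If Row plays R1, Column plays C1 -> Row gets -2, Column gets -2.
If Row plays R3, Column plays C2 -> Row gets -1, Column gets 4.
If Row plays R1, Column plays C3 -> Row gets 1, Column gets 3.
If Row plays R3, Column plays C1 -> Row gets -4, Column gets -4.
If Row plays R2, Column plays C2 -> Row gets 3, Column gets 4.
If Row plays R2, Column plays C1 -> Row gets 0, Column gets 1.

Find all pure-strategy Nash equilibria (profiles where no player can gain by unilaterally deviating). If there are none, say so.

Pure-strategy Nash equilibria: (R1, C3), (R2, C2)

For each strategy profile, look for a profitable unilateral deviation.
(R1, C1): Row can switch to R2 (-2 → 0). Not NE.
(R1, C2): Row can switch to R2 (-5 → 3). Not NE.
(R1, C3): Row gets 1, best alternative -3; Column gets 3, best alternative 2. No profitable deviation — NE.
(R2, C1): Column can switch to C2 (1 → 4). Not NE.
(R2, C2): Row gets 3, best alternative -1; Column gets 4, best alternative 2. No profitable deviation — NE.
(R2, C3): Row can switch to R1 (-3 → 1). Not NE.
(R3, C1): Row can switch to R1 (-4 → -2). Not NE.
(R3, C2): Row can switch to R2 (-1 → 3). Not NE.
(The remaining 1 profile has a profitable deviation by the same check.)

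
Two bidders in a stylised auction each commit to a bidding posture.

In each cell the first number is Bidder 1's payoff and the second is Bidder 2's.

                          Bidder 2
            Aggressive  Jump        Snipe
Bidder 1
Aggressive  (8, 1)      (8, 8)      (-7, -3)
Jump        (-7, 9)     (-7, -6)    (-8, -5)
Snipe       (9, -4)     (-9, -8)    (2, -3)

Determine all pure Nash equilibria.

(Aggressive, Jump); (Snipe, Snipe)

(Aggressive, Aggressive): Bidder 1 can switch to Snipe (8 → 9). Not NE.
(Aggressive, Jump): Bidder 1 gets 8, best alternative -7; Bidder 2 gets 8, best alternative 1. No profitable deviation — NE.
(Aggressive, Snipe): Bidder 1 can switch to Snipe (-7 → 2). Not NE.
(Jump, Aggressive): Bidder 1 can switch to Aggressive (-7 → 8). Not NE.
(Jump, Jump): Bidder 1 can switch to Aggressive (-7 → 8). Not NE.
(Jump, Snipe): Bidder 1 can switch to Aggressive (-8 → -7). Not NE.
(Snipe, Aggressive): Bidder 2 can switch to Snipe (-4 → -3). Not NE.
(Snipe, Snipe): Bidder 1 gets 2, best alternative -7; Bidder 2 gets -3, best alternative -4. No profitable deviation — NE.
(The remaining 1 profile has a profitable deviation by the same check.)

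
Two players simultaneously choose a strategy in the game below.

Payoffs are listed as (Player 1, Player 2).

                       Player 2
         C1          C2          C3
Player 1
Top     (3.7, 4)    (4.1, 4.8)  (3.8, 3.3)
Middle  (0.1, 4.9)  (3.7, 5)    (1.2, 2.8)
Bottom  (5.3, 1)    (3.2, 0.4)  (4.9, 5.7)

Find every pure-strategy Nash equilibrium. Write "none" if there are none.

Pure-strategy Nash equilibria: (Top, C2) and (Bottom, C3)

Player 1 against C1: payoffs 3.7, 0.1, 5.3 → best response Bottom.
Player 1 against C2: payoffs 4.1, 3.7, 3.2 → best response Top.
Player 1 against C3: payoffs 3.8, 1.2, 4.9 → best response Bottom.
Player 2 against Top: payoffs 4, 4.8, 3.3 → best response C2.
Player 2 against Middle: payoffs 4.9, 5, 2.8 → best response C2.
Player 2 against Bottom: payoffs 1, 0.4, 5.7 → best response C3.
Mutual best responses: (Top, C2); (Bottom, C3).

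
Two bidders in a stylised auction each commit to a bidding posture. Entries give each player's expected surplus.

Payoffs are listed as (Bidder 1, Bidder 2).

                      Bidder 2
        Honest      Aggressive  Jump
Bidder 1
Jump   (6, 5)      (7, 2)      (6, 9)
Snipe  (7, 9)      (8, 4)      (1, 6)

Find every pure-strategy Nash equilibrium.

Bidder 1 against Honest: payoffs 6, 7 → best response Snipe.
Bidder 1 against Aggressive: payoffs 7, 8 → best response Snipe.
Bidder 1 against Jump: payoffs 6, 1 → best response Jump.
Bidder 2 against Jump: payoffs 5, 2, 9 → best response Jump.
Bidder 2 against Snipe: payoffs 9, 4, 6 → best response Honest.
Mutual best responses: (Jump, Jump); (Snipe, Honest).

Pure-strategy Nash equilibria: (Jump, Jump), (Snipe, Honest)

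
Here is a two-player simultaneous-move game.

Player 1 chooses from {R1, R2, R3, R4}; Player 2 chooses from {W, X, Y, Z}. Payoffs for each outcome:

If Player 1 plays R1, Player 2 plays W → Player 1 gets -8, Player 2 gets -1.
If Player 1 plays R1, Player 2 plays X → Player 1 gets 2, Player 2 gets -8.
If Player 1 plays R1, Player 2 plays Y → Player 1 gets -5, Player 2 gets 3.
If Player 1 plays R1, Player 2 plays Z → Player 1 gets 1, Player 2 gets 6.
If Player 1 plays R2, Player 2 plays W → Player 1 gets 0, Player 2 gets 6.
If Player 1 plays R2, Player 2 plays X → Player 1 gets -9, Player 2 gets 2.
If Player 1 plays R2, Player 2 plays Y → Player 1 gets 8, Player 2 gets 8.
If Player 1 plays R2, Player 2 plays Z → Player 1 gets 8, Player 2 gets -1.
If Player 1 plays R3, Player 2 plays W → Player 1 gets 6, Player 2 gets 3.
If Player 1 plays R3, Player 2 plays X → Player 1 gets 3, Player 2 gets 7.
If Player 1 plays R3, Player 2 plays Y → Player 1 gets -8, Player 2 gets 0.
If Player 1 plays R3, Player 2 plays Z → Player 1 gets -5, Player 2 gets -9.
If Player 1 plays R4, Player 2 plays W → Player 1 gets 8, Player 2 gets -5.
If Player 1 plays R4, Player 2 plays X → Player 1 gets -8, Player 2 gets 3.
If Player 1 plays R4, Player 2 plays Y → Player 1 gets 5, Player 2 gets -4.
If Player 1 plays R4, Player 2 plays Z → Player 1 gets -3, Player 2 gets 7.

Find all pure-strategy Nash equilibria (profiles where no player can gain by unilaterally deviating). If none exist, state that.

Pure-strategy Nash equilibria: (R2, Y); (R3, X)

(R1, W): Player 1 can switch to R2 (-8 → 0). Not NE.
(R1, X): Player 1 can switch to R3 (2 → 3). Not NE.
(R1, Y): Player 1 can switch to R2 (-5 → 8). Not NE.
(R1, Z): Player 1 can switch to R2 (1 → 8). Not NE.
(R2, W): Player 1 can switch to R3 (0 → 6). Not NE.
(R2, X): Player 1 can switch to R1 (-9 → 2). Not NE.
(R2, Y): Player 1 gets 8, best alternative 5; Player 2 gets 8, best alternative 6. No profitable deviation — NE.
(R2, Z): Player 2 can switch to W (-1 → 6). Not NE.
(R3, W): Player 1 can switch to R4 (6 → 8). Not NE.
(R3, X): Player 1 gets 3, best alternative 2; Player 2 gets 7, best alternative 3. No profitable deviation — NE.
(R3, Y): Player 1 can switch to R1 (-8 → -5). Not NE.
(R3, Z): Player 1 can switch to R1 (-5 → 1). Not NE.
(R4, W): Player 2 can switch to X (-5 → 3). Not NE.
(R4, X): Player 1 can switch to R1 (-8 → 2). Not NE.
(The remaining 2 profiles each have a profitable deviation by the same check.)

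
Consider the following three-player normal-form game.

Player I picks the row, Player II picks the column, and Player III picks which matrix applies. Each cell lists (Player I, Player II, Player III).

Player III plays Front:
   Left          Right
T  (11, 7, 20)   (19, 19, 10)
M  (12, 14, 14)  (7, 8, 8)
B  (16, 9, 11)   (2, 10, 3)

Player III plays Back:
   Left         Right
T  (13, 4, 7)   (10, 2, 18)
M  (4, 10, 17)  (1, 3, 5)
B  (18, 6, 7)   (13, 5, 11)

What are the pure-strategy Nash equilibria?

This game has no pure Nash equilibrium.

Mark each player's best response to every combination of opponents' strategies; a profile where every player is best-responding is a pure Nash equilibrium.
Player I against (Left, Front): payoffs 11, 12, 16 → best response B.
Player I against (Left, Back): payoffs 13, 4, 18 → best response B.
Player I against (Right, Front): payoffs 19, 7, 2 → best response T.
Player I against (Right, Back): payoffs 10, 1, 13 → best response B.
Player II against (T, Front): payoffs 7, 19 → best response Right.
Player II against (T, Back): payoffs 4, 2 → best response Left.
Player II against (M, Front): payoffs 14, 8 → best response Left.
Player II against (M, Back): payoffs 10, 3 → best response Left.
Player II against (B, Front): payoffs 9, 10 → best response Right.
Player II against (B, Back): payoffs 6, 5 → best response Left.
Player III against (T, Left): payoffs 20, 7 → best response Front.
Player III against (T, Right): payoffs 10, 18 → best response Back.
Player III against (M, Left): payoffs 14, 17 → best response Back.
Player III against (M, Right): payoffs 8, 5 → best response Front.
Player III against (B, Left): payoffs 11, 7 → best response Front.
Player III against (B, Right): payoffs 3, 11 → best response Back.
No profile is a mutual best response for all players.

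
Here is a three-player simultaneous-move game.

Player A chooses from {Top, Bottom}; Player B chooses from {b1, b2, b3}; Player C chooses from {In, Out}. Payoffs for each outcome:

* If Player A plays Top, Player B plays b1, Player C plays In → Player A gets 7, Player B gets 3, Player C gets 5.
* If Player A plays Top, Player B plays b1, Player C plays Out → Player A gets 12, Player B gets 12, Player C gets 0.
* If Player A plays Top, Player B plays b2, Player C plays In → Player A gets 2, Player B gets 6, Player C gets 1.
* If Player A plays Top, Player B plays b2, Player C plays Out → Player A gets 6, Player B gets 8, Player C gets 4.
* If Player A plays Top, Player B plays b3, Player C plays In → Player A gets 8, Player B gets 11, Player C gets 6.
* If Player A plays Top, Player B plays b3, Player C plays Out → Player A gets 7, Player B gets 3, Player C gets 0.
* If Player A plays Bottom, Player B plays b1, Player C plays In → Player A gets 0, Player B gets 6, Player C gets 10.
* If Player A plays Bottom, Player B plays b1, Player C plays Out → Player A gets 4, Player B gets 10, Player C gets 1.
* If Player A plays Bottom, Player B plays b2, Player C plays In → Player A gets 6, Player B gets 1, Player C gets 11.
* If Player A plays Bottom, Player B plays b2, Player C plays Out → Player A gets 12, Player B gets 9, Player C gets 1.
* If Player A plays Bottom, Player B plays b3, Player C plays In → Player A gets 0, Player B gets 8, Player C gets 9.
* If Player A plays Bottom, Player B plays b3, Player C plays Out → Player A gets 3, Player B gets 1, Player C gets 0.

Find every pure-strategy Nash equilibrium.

(Top, b1, In): Player B can switch to b2 (3 → 6). Not NE.
(Top, b1, Out): Player C can switch to In (0 → 5). Not NE.
(Top, b2, In): Player A can switch to Bottom (2 → 6). Not NE.
(Top, b2, Out): Player A can switch to Bottom (6 → 12). Not NE.
(Top, b3, In): Player A gets 8, best alternative 0; Player B gets 11, best alternative 6; Player C gets 6, best alternative 0. No profitable deviation — NE.
(Top, b3, Out): Player B can switch to b1 (3 → 12). Not NE.
(Bottom, b1, In): Player A can switch to Top (0 → 7). Not NE.
(Bottom, b1, Out): Player A can switch to Top (4 → 12). Not NE.
(Bottom, b2, In): Player B can switch to b1 (1 → 6). Not NE.
(Bottom, b2, Out): Player B can switch to b1 (9 → 10). Not NE.
(Bottom, b3, In): Player A can switch to Top (0 → 8). Not NE.
(Bottom, b3, Out): Player A can switch to Top (3 → 7). Not NE.

The unique pure-strategy Nash equilibrium is (Top, b3, In).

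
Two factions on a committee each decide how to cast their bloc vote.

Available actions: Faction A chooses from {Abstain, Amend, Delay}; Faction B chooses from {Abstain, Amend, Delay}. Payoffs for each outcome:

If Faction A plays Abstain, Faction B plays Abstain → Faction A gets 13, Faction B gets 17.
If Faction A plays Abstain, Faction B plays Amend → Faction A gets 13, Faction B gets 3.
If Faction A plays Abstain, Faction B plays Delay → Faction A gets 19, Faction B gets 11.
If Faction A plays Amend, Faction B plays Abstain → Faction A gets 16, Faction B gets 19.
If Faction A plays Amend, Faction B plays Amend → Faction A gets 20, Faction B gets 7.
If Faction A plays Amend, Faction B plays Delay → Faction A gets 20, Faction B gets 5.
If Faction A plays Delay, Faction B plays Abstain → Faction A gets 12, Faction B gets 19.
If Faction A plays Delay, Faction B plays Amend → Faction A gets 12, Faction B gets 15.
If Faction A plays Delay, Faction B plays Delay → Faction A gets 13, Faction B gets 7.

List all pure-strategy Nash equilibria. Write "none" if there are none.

(Amend, Abstain)

(Abstain, Abstain): Faction A can switch to Amend (13 → 16). Not NE.
(Abstain, Amend): Faction A can switch to Amend (13 → 20). Not NE.
(Abstain, Delay): Faction A can switch to Amend (19 → 20). Not NE.
(Amend, Abstain): Faction A gets 16, best alternative 13; Faction B gets 19, best alternative 7. No profitable deviation — NE.
(Amend, Amend): Faction B can switch to Abstain (7 → 19). Not NE.
(Amend, Delay): Faction B can switch to Abstain (5 → 19). Not NE.
(Delay, Abstain): Faction A can switch to Abstain (12 → 13). Not NE.
(Delay, Amend): Faction A can switch to Abstain (12 → 13). Not NE.
(Delay, Delay): Faction A can switch to Abstain (13 → 19). Not NE.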